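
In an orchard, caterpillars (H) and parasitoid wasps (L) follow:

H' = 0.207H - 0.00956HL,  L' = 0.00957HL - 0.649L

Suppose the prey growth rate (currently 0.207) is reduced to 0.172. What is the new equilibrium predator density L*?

At the interior fixed point, setting dH/dt = 0 with H > 0 fixes L* = (prey growth rate)/(HL coefficient) — independent of the other coefficients.
With the change, L* = 0.172/0.00956 = 18; it falls from 21.7.

L* ≈ 18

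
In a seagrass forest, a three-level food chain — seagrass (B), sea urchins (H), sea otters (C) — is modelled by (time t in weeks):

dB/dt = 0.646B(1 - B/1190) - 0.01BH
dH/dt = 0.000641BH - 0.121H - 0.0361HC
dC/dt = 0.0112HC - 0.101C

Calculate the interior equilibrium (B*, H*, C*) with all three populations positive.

From dC/dt = 0: 0.0112H* = 0.101, so H* = 9.02.
From dB/dt = 0: 0.646(1 - B*/1190) = 0.01·9.02, giving B* = 1190·(1 - 0.14) = 1020.
From dH/dt = 0: 0.000641·1020 - 0.121 = 0.0361C*, so C* = 0.535/0.0361 = 14.8.

B* ≈ 1020, H* ≈ 9.02, C* ≈ 14.8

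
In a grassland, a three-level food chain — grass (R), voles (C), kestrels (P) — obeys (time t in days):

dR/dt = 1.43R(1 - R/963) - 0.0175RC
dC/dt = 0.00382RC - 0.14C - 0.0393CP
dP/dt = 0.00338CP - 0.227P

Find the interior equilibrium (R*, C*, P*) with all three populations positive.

R* ≈ 172, C* ≈ 67.2, P* ≈ 13.1

From dP/dt = 0: 0.00338C* = 0.227, so C* = 67.2.
From dR/dt = 0: 1.43(1 - R*/963) = 0.0175·67.2, giving R* = 963·(1 - 0.822) = 172.
From dC/dt = 0: 0.00382·172 - 0.14 = 0.0393P*, so P* = 0.515/0.0393 = 13.1.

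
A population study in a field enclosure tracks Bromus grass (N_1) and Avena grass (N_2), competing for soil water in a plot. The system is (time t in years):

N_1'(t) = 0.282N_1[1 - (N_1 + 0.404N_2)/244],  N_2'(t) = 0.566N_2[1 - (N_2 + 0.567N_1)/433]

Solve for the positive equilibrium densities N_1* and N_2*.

N_1* ≈ 89.6, N_2* ≈ 382

Setting both brackets to zero gives the nullclines N_1 + 0.404N_2 = 244 and 0.567N_1 + N_2 = 433.
Substituting N_2 = 433 - 0.567N_1 into the first: N_1(1 - 0.404·0.567) = 244 - 0.404·433.
So N_1* = 69.1/0.771 = 89.6, and then N_2* = 433 - 0.567·89.6 = 382.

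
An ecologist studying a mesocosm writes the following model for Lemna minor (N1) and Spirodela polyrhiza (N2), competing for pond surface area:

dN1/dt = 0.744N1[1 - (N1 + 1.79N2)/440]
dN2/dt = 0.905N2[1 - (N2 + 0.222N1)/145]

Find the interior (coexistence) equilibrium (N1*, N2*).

N1* ≈ 299, N2* ≈ 78.5

Setting both brackets to zero gives the nullclines N1 + 1.79N2 = 440 and 0.222N1 + N2 = 145.
Substituting N2 = 145 - 0.222N1 into the first: N1(1 - 1.79·0.222) = 440 - 1.79·145.
So N1* = 180/0.603 = 299, and then N2* = 145 - 0.222·299 = 78.5.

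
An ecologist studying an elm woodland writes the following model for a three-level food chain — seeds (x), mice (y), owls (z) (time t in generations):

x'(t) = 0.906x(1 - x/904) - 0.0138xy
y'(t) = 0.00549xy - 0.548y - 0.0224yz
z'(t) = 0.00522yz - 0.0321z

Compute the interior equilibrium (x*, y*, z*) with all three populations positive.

From dz/dt = 0: 0.00522y* = 0.0321, so y* = 6.15.
From dx/dt = 0: 0.906(1 - x*/904) = 0.0138·6.15, giving x* = 904·(1 - 0.0937) = 819.
From dy/dt = 0: 0.00549·819 - 0.548 = 0.0224z*, so z* = 3.95/0.0224 = 176.

x* ≈ 819, y* ≈ 6.15, z* ≈ 176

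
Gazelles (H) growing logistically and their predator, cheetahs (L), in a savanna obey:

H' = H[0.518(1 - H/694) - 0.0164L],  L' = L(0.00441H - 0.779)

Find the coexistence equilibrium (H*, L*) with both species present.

H* ≈ 177, L* ≈ 23.5

From dL/dt = 0 with L > 0: 0.00441H* = 0.779, so H* = 177.
Substitute into dH/dt = 0: 0.518(1 - 177/694) = 0.0164L*.
The bracket is 0.745, giving L* = 0.386/0.0164 = 23.5.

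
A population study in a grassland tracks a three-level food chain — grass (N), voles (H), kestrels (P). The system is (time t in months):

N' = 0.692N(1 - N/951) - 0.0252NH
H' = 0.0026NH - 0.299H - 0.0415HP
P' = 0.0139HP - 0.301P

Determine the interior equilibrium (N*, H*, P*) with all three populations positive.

From dP/dt = 0: 0.0139H* = 0.301, so H* = 21.7.
From dN/dt = 0: 0.692(1 - N*/951) = 0.0252·21.7, giving N* = 951·(1 - 0.789) = 201.
From dH/dt = 0: 0.0026·201 - 0.299 = 0.0415P*, so P* = 0.224/0.0415 = 5.39.

N* ≈ 201, H* ≈ 21.7, P* ≈ 5.39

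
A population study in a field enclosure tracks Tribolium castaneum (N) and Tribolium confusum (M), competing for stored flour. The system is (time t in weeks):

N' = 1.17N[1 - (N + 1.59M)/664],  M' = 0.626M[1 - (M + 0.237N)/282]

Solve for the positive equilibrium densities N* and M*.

Setting both brackets to zero gives the nullclines N + 1.59M = 664 and 0.237N + M = 282.
Substituting M = 282 - 0.237N into the first: N(1 - 1.59·0.237) = 664 - 1.59·282.
So N* = 216/0.623 = 346, and then M* = 282 - 0.237·346 = 200.

N* ≈ 346, M* ≈ 200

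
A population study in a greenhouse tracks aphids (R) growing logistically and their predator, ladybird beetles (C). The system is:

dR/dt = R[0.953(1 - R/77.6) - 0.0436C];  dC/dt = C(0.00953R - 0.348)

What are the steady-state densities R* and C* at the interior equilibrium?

R* ≈ 36.5, C* ≈ 11.6

From dC/dt = 0 with C > 0: 0.00953R* = 0.348, so R* = 36.5.
Substitute into dR/dt = 0: 0.953(1 - 36.5/77.6) = 0.0436C*.
The bracket is 0.529, giving C* = 0.505/0.0436 = 11.6.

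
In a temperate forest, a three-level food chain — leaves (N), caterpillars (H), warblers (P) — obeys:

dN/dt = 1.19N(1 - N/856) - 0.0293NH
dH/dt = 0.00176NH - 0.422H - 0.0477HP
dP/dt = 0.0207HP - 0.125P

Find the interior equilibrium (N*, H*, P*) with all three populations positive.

From dP/dt = 0: 0.0207H* = 0.125, so H* = 6.04.
From dN/dt = 0: 1.19(1 - N*/856) = 0.0293·6.04, giving N* = 856·(1 - 0.149) = 729.
From dH/dt = 0: 0.00176·729 - 0.422 = 0.0477P*, so P* = 0.861/0.0477 = 18.

N* ≈ 729, H* ≈ 6.04, P* ≈ 18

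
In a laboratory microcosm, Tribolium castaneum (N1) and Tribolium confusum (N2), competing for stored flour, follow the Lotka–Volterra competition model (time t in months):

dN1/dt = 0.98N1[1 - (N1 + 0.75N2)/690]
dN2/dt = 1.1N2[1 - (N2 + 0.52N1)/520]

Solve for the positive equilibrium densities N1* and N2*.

N1* ≈ 492, N2* ≈ 264

Setting both brackets to zero gives the nullclines N1 + 0.75N2 = 690 and 0.52N1 + N2 = 520.
Substituting N2 = 520 - 0.52N1 into the first: N1(1 - 0.75·0.52) = 690 - 0.75·520.
So N1* = 300/0.61 = 492, and then N2* = 520 - 0.52·492 = 264.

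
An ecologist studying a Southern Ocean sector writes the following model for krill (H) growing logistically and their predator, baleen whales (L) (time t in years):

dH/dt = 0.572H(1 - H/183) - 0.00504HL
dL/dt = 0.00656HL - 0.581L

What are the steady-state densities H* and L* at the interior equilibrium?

H* ≈ 88.6, L* ≈ 58.6

From dL/dt = 0 with L > 0: 0.00656H* = 0.581, so H* = 88.6.
Substitute into dH/dt = 0: 0.572(1 - 88.6/183) = 0.00504L*.
The bracket is 0.516, giving L* = 0.295/0.00504 = 58.6.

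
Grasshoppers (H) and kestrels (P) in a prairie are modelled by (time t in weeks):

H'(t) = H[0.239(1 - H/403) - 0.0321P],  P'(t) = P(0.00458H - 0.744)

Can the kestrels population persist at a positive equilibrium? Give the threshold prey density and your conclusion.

Threshold H = 162; K > 162, so yes, the predator persists.

The predator equation gives dP/dt > 0 only when H > 0.744/0.00458 = 162.
Without the predator, H → K = 403. Since 403 > 162, the predator can invade and persist.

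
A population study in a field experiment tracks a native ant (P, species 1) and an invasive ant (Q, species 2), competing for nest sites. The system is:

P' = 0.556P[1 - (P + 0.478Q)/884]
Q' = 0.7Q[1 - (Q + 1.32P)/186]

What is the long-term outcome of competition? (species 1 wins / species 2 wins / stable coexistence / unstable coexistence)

species 1 excludes species 2

Compare the nullcline intercepts: K1/α12 = 884/0.478 = 1850 > K2 = 186; K2/α21 = 186/1.32 = 141 < K1 = 884.
Since the inequalities point opposite ways, species 1 can invade but species 2 cannot.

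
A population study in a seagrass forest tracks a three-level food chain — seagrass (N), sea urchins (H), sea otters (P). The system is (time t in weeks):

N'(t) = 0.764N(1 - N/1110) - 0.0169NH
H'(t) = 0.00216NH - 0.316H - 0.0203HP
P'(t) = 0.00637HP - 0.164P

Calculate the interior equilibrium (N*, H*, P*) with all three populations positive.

N* ≈ 478, H* ≈ 25.7, P* ≈ 35.3

From dP/dt = 0: 0.00637H* = 0.164, so H* = 25.7.
From dN/dt = 0: 0.764(1 - N*/1110) = 0.0169·25.7, giving N* = 1110·(1 - 0.57) = 478.
From dH/dt = 0: 0.00216·478 - 0.316 = 0.0203P*, so P* = 0.716/0.0203 = 35.3.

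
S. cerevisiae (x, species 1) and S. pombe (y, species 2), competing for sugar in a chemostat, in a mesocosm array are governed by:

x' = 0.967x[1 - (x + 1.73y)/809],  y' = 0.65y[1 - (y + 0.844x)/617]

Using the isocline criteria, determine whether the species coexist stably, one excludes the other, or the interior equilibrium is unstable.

unstable coexistence (outcome depends on initial conditions)

Compare the nullcline intercepts: K1/α12 = 809/1.73 = 468 < K2 = 617; K2/α21 = 617/0.844 = 731 < K1 = 809.
Since both are reversed, neither can invade when rare; the interior point is a saddle.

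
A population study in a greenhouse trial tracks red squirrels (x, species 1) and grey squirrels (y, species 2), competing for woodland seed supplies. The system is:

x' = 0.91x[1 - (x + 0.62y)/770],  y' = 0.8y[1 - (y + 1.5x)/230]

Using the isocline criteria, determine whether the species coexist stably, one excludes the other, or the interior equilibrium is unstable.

Compare the nullcline intercepts: K1/α12 = 770/0.62 = 1240 > K2 = 230; K2/α21 = 230/1.5 = 153 < K1 = 770.
Since the inequalities point opposite ways, species 1 can invade but species 2 cannot.

species 1 excludes species 2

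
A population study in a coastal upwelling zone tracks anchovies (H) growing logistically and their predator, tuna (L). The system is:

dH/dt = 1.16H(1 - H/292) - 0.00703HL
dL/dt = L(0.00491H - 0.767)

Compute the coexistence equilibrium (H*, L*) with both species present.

From dL/dt = 0 with L > 0: 0.00491H* = 0.767, so H* = 156.
Substitute into dH/dt = 0: 1.16(1 - 156/292) = 0.00703L*.
The bracket is 0.465, giving L* = 0.539/0.00703 = 76.7.

H* ≈ 156, L* ≈ 76.7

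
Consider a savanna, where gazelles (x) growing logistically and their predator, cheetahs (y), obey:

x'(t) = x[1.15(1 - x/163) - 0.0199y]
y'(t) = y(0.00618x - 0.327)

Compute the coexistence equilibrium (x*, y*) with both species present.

From dy/dt = 0 with y > 0: 0.00618x* = 0.327, so x* = 52.9.
Substitute into dx/dt = 0: 1.15(1 - 52.9/163) = 0.0199y*.
The bracket is 0.675, giving y* = 0.777/0.0199 = 39.

x* ≈ 52.9, y* ≈ 39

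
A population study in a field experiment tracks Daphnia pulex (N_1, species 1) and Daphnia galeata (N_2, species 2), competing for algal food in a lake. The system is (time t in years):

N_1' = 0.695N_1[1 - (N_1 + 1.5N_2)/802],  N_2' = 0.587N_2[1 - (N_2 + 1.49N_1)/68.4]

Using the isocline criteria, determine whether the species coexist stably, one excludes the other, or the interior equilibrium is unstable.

species 1 excludes species 2

Compare the nullcline intercepts: K1/α12 = 802/1.5 = 535 > K2 = 68.4; K2/α21 = 68.4/1.49 = 45.9 < K1 = 802.
Since the inequalities point opposite ways, species 1 can invade but species 2 cannot.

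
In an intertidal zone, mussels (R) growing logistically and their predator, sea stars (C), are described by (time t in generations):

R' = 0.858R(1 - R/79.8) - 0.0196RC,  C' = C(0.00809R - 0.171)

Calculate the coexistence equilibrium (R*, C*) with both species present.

From dC/dt = 0 with C > 0: 0.00809R* = 0.171, so R* = 21.1.
Substitute into dR/dt = 0: 0.858(1 - 21.1/79.8) = 0.0196C*.
The bracket is 0.735, giving C* = 0.631/0.0196 = 32.2.

R* ≈ 21.1, C* ≈ 32.2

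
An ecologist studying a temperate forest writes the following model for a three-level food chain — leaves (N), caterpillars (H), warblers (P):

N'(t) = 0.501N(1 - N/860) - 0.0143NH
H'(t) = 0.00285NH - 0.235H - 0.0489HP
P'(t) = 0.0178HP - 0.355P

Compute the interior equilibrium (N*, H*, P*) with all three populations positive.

From dP/dt = 0: 0.0178H* = 0.355, so H* = 19.9.
From dN/dt = 0: 0.501(1 - N*/860) = 0.0143·19.9, giving N* = 860·(1 - 0.569) = 370.
From dH/dt = 0: 0.00285·370 - 0.235 = 0.0489P*, so P* = 0.821/0.0489 = 16.8.

N* ≈ 370, H* ≈ 19.9, P* ≈ 16.8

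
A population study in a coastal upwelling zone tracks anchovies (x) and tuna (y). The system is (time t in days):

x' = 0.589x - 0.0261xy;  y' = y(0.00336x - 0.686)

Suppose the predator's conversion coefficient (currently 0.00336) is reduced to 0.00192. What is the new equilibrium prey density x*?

At the interior fixed point, setting dy/dt = 0 with y > 0 fixes x* = (predator death rate)/(xy coefficient) — independent of the other coefficients.
With the change, x* = 0.686/0.00192 = 357; it rises from 204.

x* ≈ 357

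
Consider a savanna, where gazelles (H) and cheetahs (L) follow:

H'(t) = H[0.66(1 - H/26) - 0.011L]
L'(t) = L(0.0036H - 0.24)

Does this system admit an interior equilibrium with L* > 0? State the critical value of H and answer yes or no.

Threshold H = 66.7; K < 66.7, so no, the predator goes extinct.

The predator equation gives dL/dt > 0 only when H > 0.24/0.0036 = 66.7.
Without the predator, H → K = 26. Since 26 < 66.7, the predator cannot invade.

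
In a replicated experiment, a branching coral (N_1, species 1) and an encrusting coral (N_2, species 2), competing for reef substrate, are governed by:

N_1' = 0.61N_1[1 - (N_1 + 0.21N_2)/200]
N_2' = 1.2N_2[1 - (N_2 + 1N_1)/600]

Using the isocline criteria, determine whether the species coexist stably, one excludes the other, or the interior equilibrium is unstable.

stable coexistence

Compare the nullcline intercepts: K1/α12 = 200/0.21 = 952 > K2 = 600; K2/α21 = 600/1 = 600 > K1 = 200.
Since both inequalities hold, each species can invade when rare, so the interior equilibrium is stable.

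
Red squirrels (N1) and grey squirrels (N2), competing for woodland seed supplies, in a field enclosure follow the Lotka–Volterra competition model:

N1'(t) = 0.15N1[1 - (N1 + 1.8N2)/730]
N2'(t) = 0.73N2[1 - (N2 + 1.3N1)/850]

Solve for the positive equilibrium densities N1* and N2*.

Setting both brackets to zero gives the nullclines N1 + 1.8N2 = 730 and 1.3N1 + N2 = 850.
Substituting N2 = 850 - 1.3N1 into the first: N1(1 - 1.8·1.3) = 730 - 1.8·850.
So N1* = -800/-1.34 = 597, and then N2* = 850 - 1.3·597 = 73.9.

N1* ≈ 597, N2* ≈ 73.9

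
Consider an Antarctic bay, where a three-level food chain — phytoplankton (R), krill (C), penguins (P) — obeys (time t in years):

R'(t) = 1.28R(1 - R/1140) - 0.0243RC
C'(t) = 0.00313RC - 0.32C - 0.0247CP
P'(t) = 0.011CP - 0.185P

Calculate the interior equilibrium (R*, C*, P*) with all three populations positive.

R* ≈ 776, C* ≈ 16.8, P* ≈ 85.4

From dP/dt = 0: 0.011C* = 0.185, so C* = 16.8.
From dR/dt = 0: 1.28(1 - R*/1140) = 0.0243·16.8, giving R* = 1140·(1 - 0.319) = 776.
From dC/dt = 0: 0.00313·776 - 0.32 = 0.0247P*, so P* = 2.11/0.0247 = 85.4.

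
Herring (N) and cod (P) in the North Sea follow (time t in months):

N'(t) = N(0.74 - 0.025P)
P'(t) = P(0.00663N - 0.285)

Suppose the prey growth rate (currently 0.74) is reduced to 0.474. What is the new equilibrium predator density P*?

P* ≈ 19

At the interior fixed point, setting dN/dt = 0 with N > 0 fixes P* = (prey growth rate)/(NP coefficient) — independent of the other coefficients.
With the change, P* = 0.474/0.025 = 19; it falls from 29.6.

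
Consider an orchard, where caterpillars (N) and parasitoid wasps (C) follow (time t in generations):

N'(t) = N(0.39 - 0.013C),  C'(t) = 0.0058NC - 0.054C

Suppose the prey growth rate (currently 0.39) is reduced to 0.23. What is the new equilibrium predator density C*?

C* ≈ 17.7

At the interior fixed point, setting dN/dt = 0 with N > 0 fixes C* = (prey growth rate)/(NC coefficient) — independent of the other coefficients.
With the change, C* = 0.23/0.013 = 17.7; it falls from 30.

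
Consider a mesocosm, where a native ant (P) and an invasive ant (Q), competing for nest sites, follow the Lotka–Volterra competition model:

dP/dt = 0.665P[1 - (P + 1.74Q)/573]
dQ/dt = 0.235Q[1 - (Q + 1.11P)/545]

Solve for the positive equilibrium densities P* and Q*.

Setting both brackets to zero gives the nullclines P + 1.74Q = 573 and 1.11P + Q = 545.
Substituting Q = 545 - 1.11P into the first: P(1 - 1.74·1.11) = 573 - 1.74·545.
So P* = -375/-0.931 = 403, and then Q* = 545 - 1.11·403 = 97.7.

P* ≈ 403, Q* ≈ 97.7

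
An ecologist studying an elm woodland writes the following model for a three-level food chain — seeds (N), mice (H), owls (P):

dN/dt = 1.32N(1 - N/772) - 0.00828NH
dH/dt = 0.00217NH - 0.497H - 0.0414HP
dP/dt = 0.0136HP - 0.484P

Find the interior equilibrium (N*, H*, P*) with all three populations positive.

From dP/dt = 0: 0.0136H* = 0.484, so H* = 35.6.
From dN/dt = 0: 1.32(1 - N*/772) = 0.00828·35.6, giving N* = 772·(1 - 0.223) = 600.
From dH/dt = 0: 0.00217·600 - 0.497 = 0.0414P*, so P* = 0.804/0.0414 = 19.4.

N* ≈ 600, H* ≈ 35.6, P* ≈ 19.4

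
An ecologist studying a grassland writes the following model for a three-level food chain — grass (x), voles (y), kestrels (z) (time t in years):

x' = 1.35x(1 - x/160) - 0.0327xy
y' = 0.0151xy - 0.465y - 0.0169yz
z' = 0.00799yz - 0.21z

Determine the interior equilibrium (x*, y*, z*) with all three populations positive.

x* ≈ 58.1, y* ≈ 26.3, z* ≈ 24.4

From dz/dt = 0: 0.00799y* = 0.21, so y* = 26.3.
From dx/dt = 0: 1.35(1 - x*/160) = 0.0327·26.3, giving x* = 160·(1 - 0.637) = 58.1.
From dy/dt = 0: 0.0151·58.1 - 0.465 = 0.0169z*, so z* = 0.413/0.0169 = 24.4.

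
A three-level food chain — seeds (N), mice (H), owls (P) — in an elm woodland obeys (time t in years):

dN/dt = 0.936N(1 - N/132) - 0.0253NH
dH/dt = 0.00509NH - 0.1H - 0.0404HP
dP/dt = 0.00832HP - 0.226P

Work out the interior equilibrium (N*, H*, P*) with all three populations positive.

From dP/dt = 0: 0.00832H* = 0.226, so H* = 27.2.
From dN/dt = 0: 0.936(1 - N*/132) = 0.0253·27.2, giving N* = 132·(1 - 0.734) = 35.1.
From dH/dt = 0: 0.00509·35.1 - 0.1 = 0.0404P*, so P* = 0.0786/0.0404 = 1.94.

N* ≈ 35.1, H* ≈ 27.2, P* ≈ 1.94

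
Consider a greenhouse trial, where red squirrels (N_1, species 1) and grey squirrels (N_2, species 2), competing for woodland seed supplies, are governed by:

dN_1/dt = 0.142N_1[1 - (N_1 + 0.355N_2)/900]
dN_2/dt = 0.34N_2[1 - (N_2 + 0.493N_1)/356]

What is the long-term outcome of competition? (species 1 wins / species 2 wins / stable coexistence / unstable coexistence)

species 1 excludes species 2

Compare the nullcline intercepts: K1/α12 = 900/0.355 = 2540 > K2 = 356; K2/α21 = 356/0.493 = 722 < K1 = 900.
Since the inequalities point opposite ways, species 1 can invade but species 2 cannot.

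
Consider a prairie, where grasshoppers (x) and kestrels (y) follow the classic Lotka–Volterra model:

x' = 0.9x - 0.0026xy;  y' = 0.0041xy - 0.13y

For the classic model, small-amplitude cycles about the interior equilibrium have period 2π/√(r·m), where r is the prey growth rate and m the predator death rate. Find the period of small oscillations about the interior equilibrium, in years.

T ≈ 18.4 years

Here r = 0.9 and m = 0.13, so r·m = 0.117.
ω = √0.117 = 0.342 per year, hence T = 2π/ω ≈ 18.4 years.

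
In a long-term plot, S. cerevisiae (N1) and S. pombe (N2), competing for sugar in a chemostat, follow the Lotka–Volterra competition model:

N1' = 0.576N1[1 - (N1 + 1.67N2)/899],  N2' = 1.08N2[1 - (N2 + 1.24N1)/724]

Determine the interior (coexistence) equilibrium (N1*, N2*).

Setting both brackets to zero gives the nullclines N1 + 1.67N2 = 899 and 1.24N1 + N2 = 724.
Substituting N2 = 724 - 1.24N1 into the first: N1(1 - 1.67·1.24) = 899 - 1.67·724.
So N1* = -310/-1.07 = 290, and then N2* = 724 - 1.24·290 = 365.

N1* ≈ 290, N2* ≈ 365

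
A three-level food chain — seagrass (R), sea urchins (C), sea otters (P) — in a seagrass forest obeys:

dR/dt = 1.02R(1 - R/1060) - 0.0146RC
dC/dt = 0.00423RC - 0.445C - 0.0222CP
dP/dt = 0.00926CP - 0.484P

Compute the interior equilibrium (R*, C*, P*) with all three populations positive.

From dP/dt = 0: 0.00926C* = 0.484, so C* = 52.3.
From dR/dt = 0: 1.02(1 - R*/1060) = 0.0146·52.3, giving R* = 1060·(1 - 0.748) = 267.
From dC/dt = 0: 0.00423·267 - 0.445 = 0.0222P*, so P* = 0.684/0.0222 = 30.8.

R* ≈ 267, C* ≈ 52.3, P* ≈ 30.8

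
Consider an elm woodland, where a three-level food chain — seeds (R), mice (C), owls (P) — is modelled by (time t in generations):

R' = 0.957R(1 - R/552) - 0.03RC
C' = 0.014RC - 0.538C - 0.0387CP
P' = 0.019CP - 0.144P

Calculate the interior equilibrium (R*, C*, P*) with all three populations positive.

R* ≈ 421, C* ≈ 7.58, P* ≈ 138

From dP/dt = 0: 0.019C* = 0.144, so C* = 7.58.
From dR/dt = 0: 0.957(1 - R*/552) = 0.03·7.58, giving R* = 552·(1 - 0.238) = 421.
From dC/dt = 0: 0.014·421 - 0.538 = 0.0387P*, so P* = 5.35/0.0387 = 138.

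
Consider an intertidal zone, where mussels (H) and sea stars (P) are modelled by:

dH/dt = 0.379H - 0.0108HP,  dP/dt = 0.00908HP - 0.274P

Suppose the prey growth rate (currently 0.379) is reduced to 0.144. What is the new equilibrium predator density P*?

At the interior fixed point, setting dH/dt = 0 with H > 0 fixes P* = (prey growth rate)/(HP coefficient) — independent of the other coefficients.
With the change, P* = 0.144/0.0108 = 13.3; it falls from 35.1.

P* ≈ 13.3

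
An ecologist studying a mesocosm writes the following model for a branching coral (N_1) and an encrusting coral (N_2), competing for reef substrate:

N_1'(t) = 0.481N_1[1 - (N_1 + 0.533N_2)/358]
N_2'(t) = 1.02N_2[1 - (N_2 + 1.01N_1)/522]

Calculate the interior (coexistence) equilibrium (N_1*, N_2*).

Setting both brackets to zero gives the nullclines N_1 + 0.533N_2 = 358 and 1.01N_1 + N_2 = 522.
Substituting N_2 = 522 - 1.01N_1 into the first: N_1(1 - 0.533·1.01) = 358 - 0.533·522.
So N_1* = 79.8/0.462 = 173, and then N_2* = 522 - 1.01·173 = 347.

N_1* ≈ 173, N_2* ≈ 347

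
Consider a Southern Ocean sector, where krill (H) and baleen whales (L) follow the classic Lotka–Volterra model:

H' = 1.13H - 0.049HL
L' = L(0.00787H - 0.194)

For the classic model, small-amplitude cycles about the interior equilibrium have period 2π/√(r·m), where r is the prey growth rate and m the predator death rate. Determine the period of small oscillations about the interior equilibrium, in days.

T ≈ 13.4 days

Here r = 1.13 and m = 0.194, so r·m = 0.219.
ω = √0.219 = 0.468 per day, hence T = 2π/ω ≈ 13.4 days.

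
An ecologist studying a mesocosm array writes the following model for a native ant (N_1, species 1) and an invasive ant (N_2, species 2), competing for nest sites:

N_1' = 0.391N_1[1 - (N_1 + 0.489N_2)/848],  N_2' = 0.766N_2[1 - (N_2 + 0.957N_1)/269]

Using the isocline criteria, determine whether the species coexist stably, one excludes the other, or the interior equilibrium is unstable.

species 1 excludes species 2

Compare the nullcline intercepts: K1/α12 = 848/0.489 = 1730 > K2 = 269; K2/α21 = 269/0.957 = 281 < K1 = 848.
Since the inequalities point opposite ways, species 1 can invade but species 2 cannot.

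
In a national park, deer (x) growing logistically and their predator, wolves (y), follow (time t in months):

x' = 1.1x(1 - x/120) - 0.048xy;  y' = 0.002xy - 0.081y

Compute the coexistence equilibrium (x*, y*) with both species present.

From dy/dt = 0 with y > 0: 0.002x* = 0.081, so x* = 40.5.
Substitute into dx/dt = 0: 1.1(1 - 40.5/120) = 0.048y*.
The bracket is 0.662, giving y* = 0.729/0.048 = 15.2.

x* ≈ 40.5, y* ≈ 15.2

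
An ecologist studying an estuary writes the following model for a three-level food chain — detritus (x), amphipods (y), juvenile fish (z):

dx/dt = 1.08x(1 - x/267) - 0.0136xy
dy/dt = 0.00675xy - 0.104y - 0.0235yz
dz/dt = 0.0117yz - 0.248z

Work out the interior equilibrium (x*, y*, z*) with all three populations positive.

From dz/dt = 0: 0.0117y* = 0.248, so y* = 21.2.
From dx/dt = 0: 1.08(1 - x*/267) = 0.0136·21.2, giving x* = 267·(1 - 0.267) = 196.
From dy/dt = 0: 0.00675·196 - 0.104 = 0.0235z*, so z* = 1.22/0.0235 = 51.8.

x* ≈ 196, y* ≈ 21.2, z* ≈ 51.8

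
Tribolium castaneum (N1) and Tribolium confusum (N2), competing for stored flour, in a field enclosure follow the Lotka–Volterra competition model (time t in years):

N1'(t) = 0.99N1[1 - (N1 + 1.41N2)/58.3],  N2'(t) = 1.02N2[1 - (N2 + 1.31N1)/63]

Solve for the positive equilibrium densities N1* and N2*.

Setting both brackets to zero gives the nullclines N1 + 1.41N2 = 58.3 and 1.31N1 + N2 = 63.
Substituting N2 = 63 - 1.31N1 into the first: N1(1 - 1.41·1.31) = 58.3 - 1.41·63.
So N1* = -30.5/-0.847 = 36, and then N2* = 63 - 1.31·36 = 15.8.

N1* ≈ 36, N2* ≈ 15.8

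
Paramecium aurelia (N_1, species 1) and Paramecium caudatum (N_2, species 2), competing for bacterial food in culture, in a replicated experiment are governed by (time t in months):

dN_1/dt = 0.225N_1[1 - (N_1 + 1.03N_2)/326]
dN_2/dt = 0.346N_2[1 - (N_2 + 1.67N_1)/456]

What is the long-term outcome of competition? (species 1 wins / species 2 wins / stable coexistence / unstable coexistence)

Compare the nullcline intercepts: K1/α12 = 326/1.03 = 317 < K2 = 456; K2/α21 = 456/1.67 = 273 < K1 = 326.
Since both are reversed, neither can invade when rare; the interior point is a saddle.

unstable coexistence (outcome depends on initial conditions)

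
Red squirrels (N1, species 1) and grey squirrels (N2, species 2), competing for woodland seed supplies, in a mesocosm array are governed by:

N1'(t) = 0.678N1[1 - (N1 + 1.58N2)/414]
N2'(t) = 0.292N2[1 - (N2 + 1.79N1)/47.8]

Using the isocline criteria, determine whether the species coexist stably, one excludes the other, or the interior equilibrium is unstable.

Compare the nullcline intercepts: K1/α12 = 414/1.58 = 262 > K2 = 47.8; K2/α21 = 47.8/1.79 = 26.7 < K1 = 414.
Since the inequalities point opposite ways, species 1 can invade but species 2 cannot.

species 1 excludes species 2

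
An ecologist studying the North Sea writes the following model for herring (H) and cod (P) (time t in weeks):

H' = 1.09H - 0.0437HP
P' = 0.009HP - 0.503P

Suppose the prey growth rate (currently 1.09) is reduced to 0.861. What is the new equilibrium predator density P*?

At the interior fixed point, setting dH/dt = 0 with H > 0 fixes P* = (prey growth rate)/(HP coefficient) — independent of the other coefficients.
With the change, P* = 0.861/0.0437 = 19.7; it falls from 24.9.

P* ≈ 19.7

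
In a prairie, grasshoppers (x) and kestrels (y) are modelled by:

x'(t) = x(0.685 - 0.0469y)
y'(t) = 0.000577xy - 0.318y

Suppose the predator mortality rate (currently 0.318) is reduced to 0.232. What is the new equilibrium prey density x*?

At the interior fixed point, setting dy/dt = 0 with y > 0 fixes x* = (predator death rate)/(xy coefficient) — independent of the other coefficients.
With the change, x* = 0.232/0.000577 = 402; it falls from 551.

x* ≈ 402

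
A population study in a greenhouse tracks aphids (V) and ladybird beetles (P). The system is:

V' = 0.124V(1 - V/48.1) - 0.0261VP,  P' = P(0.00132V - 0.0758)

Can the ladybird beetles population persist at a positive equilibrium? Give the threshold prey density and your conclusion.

The predator equation gives dP/dt > 0 only when V > 0.0758/0.00132 = 57.4.
Without the predator, V → K = 48.1. Since 48.1 < 57.4, the predator cannot invade.

Threshold V = 57.4; K < 57.4, so no, the predator goes extinct.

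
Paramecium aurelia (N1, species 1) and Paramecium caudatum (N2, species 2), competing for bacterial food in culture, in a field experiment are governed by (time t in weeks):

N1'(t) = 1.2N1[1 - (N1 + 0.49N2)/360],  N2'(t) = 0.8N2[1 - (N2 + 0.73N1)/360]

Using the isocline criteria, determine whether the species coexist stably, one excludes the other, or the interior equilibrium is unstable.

Compare the nullcline intercepts: K1/α12 = 360/0.49 = 735 > K2 = 360; K2/α21 = 360/0.73 = 493 > K1 = 360.
Since both inequalities hold, each species can invade when rare, so the interior equilibrium is stable.

stable coexistence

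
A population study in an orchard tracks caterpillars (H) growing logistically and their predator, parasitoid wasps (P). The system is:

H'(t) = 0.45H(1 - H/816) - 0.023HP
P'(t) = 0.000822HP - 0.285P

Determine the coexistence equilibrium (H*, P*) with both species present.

From dP/dt = 0 with P > 0: 0.000822H* = 0.285, so H* = 347.
Substitute into dH/dt = 0: 0.45(1 - 347/816) = 0.023P*.
The bracket is 0.575, giving P* = 0.259/0.023 = 11.3.

H* ≈ 347, P* ≈ 11.3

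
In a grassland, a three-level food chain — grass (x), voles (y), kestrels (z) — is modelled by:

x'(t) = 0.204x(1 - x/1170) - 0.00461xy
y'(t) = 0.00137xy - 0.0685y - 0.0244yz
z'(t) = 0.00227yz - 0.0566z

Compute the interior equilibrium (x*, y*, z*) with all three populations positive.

From dz/dt = 0: 0.00227y* = 0.0566, so y* = 24.9.
From dx/dt = 0: 0.204(1 - x*/1170) = 0.00461·24.9, giving x* = 1170·(1 - 0.563) = 511.
From dy/dt = 0: 0.00137·511 - 0.0685 = 0.0244z*, so z* = 0.631/0.0244 = 25.9.

x* ≈ 511, y* ≈ 24.9, z* ≈ 25.9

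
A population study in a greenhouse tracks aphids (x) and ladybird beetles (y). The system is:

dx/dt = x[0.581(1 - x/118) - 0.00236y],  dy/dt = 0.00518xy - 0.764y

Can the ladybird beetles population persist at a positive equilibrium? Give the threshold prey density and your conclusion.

The predator equation gives dy/dt > 0 only when x > 0.764/0.00518 = 147.
Without the predator, x → K = 118. Since 118 < 147, the predator cannot invade.

Threshold x = 147; K < 147, so no, the predator goes extinct.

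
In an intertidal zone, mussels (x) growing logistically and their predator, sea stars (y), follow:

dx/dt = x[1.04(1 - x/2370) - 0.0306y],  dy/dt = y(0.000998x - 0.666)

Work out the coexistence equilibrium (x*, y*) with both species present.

x* ≈ 667, y* ≈ 24.4

From dy/dt = 0 with y > 0: 0.000998x* = 0.666, so x* = 667.
Substitute into dx/dt = 0: 1.04(1 - 667/2370) = 0.0306y*.
The bracket is 0.718, giving y* = 0.747/0.0306 = 24.4.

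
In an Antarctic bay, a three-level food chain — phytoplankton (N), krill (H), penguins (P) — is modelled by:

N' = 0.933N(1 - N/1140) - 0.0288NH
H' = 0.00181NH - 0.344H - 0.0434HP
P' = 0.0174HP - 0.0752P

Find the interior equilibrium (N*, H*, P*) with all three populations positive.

From dP/dt = 0: 0.0174H* = 0.0752, so H* = 4.32.
From dN/dt = 0: 0.933(1 - N*/1140) = 0.0288·4.32, giving N* = 1140·(1 - 0.133) = 988.
From dH/dt = 0: 0.00181·988 - 0.344 = 0.0434P*, so P* = 1.44/0.0434 = 33.3.

N* ≈ 988, H* ≈ 4.32, P* ≈ 33.3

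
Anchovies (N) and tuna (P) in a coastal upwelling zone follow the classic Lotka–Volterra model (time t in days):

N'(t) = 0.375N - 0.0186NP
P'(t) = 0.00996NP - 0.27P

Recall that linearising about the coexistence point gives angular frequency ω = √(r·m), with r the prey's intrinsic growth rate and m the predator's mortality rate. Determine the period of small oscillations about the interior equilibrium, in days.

T ≈ 19.7 days

Here r = 0.375 and m = 0.27, so r·m = 0.101.
ω = √0.101 = 0.318 per day, hence T = 2π/ω ≈ 19.7 days.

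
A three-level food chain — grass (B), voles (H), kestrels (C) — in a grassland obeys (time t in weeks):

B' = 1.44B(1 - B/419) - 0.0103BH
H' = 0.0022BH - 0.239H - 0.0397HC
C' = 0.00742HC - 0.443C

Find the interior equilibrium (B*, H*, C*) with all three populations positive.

From dC/dt = 0: 0.00742H* = 0.443, so H* = 59.7.
From dB/dt = 0: 1.44(1 - B*/419) = 0.0103·59.7, giving B* = 419·(1 - 0.427) = 240.
From dH/dt = 0: 0.0022·240 - 0.239 = 0.0397C*, so C* = 0.289/0.0397 = 7.28.

B* ≈ 240, H* ≈ 59.7, C* ≈ 7.28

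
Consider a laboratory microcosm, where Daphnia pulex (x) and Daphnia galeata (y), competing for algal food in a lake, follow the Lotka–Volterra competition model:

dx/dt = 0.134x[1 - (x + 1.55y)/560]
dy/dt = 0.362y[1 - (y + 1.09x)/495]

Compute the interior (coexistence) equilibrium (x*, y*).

x* ≈ 301, y* ≈ 167

Setting both brackets to zero gives the nullclines x + 1.55y = 560 and 1.09x + y = 495.
Substituting y = 495 - 1.09x into the first: x(1 - 1.55·1.09) = 560 - 1.55·495.
So x* = -207/-0.69 = 301, and then y* = 495 - 1.09·301 = 167.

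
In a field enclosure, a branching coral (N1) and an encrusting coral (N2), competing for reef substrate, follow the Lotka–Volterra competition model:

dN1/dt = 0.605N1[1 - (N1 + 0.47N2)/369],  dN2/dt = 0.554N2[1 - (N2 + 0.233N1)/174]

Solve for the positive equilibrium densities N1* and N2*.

Setting both brackets to zero gives the nullclines N1 + 0.47N2 = 369 and 0.233N1 + N2 = 174.
Substituting N2 = 174 - 0.233N1 into the first: N1(1 - 0.47·0.233) = 369 - 0.47·174.
So N1* = 287/0.89 = 323, and then N2* = 174 - 0.233·323 = 98.8.

N1* ≈ 323, N2* ≈ 98.8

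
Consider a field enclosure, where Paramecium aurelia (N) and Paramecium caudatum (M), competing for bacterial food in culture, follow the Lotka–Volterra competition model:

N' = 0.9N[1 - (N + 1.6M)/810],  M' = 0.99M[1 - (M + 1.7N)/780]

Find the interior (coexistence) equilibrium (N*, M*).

N* ≈ 255, M* ≈ 347

Setting both brackets to zero gives the nullclines N + 1.6M = 810 and 1.7N + M = 780.
Substituting M = 780 - 1.7N into the first: N(1 - 1.6·1.7) = 810 - 1.6·780.
So N* = -438/-1.72 = 255, and then M* = 780 - 1.7·255 = 347.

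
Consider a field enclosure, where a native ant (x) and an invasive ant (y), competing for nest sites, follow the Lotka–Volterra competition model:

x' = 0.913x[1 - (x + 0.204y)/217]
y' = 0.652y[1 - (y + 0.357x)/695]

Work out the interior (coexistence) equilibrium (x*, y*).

Setting both brackets to zero gives the nullclines x + 0.204y = 217 and 0.357x + y = 695.
Substituting y = 695 - 0.357x into the first: x(1 - 0.204·0.357) = 217 - 0.204·695.
So x* = 75.2/0.927 = 81.1, and then y* = 695 - 0.357·81.1 = 666.

x* ≈ 81.1, y* ≈ 666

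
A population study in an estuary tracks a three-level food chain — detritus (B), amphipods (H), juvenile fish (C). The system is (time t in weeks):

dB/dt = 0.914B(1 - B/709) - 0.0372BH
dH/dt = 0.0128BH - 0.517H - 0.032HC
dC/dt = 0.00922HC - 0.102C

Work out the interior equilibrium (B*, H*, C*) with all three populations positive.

B* ≈ 390, H* ≈ 11.1, C* ≈ 140

From dC/dt = 0: 0.00922H* = 0.102, so H* = 11.1.
From dB/dt = 0: 0.914(1 - B*/709) = 0.0372·11.1, giving B* = 709·(1 - 0.45) = 390.
From dH/dt = 0: 0.0128·390 - 0.517 = 0.032C*, so C* = 4.47/0.032 = 140.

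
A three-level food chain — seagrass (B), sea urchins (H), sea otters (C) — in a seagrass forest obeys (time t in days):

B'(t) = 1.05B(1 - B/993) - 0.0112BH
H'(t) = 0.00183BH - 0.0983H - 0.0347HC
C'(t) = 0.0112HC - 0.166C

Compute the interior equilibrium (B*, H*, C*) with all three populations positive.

B* ≈ 836, H* ≈ 14.8, C* ≈ 41.3

From dC/dt = 0: 0.0112H* = 0.166, so H* = 14.8.
From dB/dt = 0: 1.05(1 - B*/993) = 0.0112·14.8, giving B* = 993·(1 - 0.158) = 836.
From dH/dt = 0: 0.00183·836 - 0.0983 = 0.0347C*, so C* = 1.43/0.0347 = 41.3.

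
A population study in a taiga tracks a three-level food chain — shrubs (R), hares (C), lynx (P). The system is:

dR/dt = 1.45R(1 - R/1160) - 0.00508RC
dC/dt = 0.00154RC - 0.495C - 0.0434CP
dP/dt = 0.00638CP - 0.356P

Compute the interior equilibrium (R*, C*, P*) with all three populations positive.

R* ≈ 933, C* ≈ 55.8, P* ≈ 21.7

From dP/dt = 0: 0.00638C* = 0.356, so C* = 55.8.
From dR/dt = 0: 1.45(1 - R*/1160) = 0.00508·55.8, giving R* = 1160·(1 - 0.195) = 933.
From dC/dt = 0: 0.00154·933 - 0.495 = 0.0434P*, so P* = 0.942/0.0434 = 21.7.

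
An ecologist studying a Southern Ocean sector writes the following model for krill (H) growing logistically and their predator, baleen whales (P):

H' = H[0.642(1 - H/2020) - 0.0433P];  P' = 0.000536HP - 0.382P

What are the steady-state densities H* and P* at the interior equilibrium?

H* ≈ 713, P* ≈ 9.6

From dP/dt = 0 with P > 0: 0.000536H* = 0.382, so H* = 713.
Substitute into dH/dt = 0: 0.642(1 - 713/2020) = 0.0433P*.
The bracket is 0.647, giving P* = 0.415/0.0433 = 9.6.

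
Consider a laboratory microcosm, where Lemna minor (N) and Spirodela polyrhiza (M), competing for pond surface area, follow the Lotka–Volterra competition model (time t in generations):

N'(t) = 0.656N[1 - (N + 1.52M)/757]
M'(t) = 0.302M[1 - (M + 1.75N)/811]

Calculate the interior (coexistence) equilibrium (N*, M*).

N* ≈ 287, M* ≈ 309

Setting both brackets to zero gives the nullclines N + 1.52M = 757 and 1.75N + M = 811.
Substituting M = 811 - 1.75N into the first: N(1 - 1.52·1.75) = 757 - 1.52·811.
So N* = -476/-1.66 = 287, and then M* = 811 - 1.75·287 = 309.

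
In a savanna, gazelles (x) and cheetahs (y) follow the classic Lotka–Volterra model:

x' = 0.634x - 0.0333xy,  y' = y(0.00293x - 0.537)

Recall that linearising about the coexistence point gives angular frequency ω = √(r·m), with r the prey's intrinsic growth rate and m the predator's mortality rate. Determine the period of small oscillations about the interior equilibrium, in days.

T ≈ 10.8 days

Here r = 0.634 and m = 0.537, so r·m = 0.34.
ω = √0.34 = 0.583 per day, hence T = 2π/ω ≈ 10.8 days.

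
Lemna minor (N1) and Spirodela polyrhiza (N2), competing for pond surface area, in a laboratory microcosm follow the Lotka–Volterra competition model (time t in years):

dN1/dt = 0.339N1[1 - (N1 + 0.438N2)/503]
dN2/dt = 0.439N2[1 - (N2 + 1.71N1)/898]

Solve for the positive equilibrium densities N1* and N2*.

N1* ≈ 437, N2* ≈ 151

Setting both brackets to zero gives the nullclines N1 + 0.438N2 = 503 and 1.71N1 + N2 = 898.
Substituting N2 = 898 - 1.71N1 into the first: N1(1 - 0.438·1.71) = 503 - 0.438·898.
So N1* = 110/0.251 = 437, and then N2* = 898 - 1.71·437 = 151.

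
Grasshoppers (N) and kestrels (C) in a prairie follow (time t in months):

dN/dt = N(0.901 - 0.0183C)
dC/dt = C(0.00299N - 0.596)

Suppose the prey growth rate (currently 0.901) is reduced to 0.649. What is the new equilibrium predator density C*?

C* ≈ 35.5

At the interior fixed point, setting dN/dt = 0 with N > 0 fixes C* = (prey growth rate)/(NC coefficient) — independent of the other coefficients.
With the change, C* = 0.649/0.0183 = 35.5; it falls from 49.2.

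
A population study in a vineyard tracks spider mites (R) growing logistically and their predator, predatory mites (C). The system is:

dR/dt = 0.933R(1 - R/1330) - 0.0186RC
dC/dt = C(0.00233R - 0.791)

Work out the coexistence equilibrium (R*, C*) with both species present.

From dC/dt = 0 with C > 0: 0.00233R* = 0.791, so R* = 339.
Substitute into dR/dt = 0: 0.933(1 - 339/1330) = 0.0186C*.
The bracket is 0.745, giving C* = 0.695/0.0186 = 37.4.

R* ≈ 339, C* ≈ 37.4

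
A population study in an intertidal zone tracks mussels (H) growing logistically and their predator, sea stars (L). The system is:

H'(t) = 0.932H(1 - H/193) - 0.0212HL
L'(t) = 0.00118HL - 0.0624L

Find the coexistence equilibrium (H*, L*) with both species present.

H* ≈ 52.9, L* ≈ 31.9

From dL/dt = 0 with L > 0: 0.00118H* = 0.0624, so H* = 52.9.
Substitute into dH/dt = 0: 0.932(1 - 52.9/193) = 0.0212L*.
The bracket is 0.726, giving L* = 0.677/0.0212 = 31.9.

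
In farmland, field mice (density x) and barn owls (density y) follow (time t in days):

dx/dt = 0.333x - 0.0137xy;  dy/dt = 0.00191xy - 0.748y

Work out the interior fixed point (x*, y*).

x* ≈ 392, y* ≈ 24.3

Set dy/dt = 0 with y > 0: 0.00191x - 0.748 = 0, so x* = 0.748/0.00191 = 392.
Set dx/dt = 0 with x > 0: 0.333 - 0.0137y = 0, so y* = 0.333/0.0137 = 24.3.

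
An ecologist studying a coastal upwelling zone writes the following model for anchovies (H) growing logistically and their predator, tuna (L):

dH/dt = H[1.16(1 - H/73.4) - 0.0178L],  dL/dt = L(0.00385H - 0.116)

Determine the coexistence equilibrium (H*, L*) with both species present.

H* ≈ 30.1, L* ≈ 38.4

From dL/dt = 0 with L > 0: 0.00385H* = 0.116, so H* = 30.1.
Substitute into dH/dt = 0: 1.16(1 - 30.1/73.4) = 0.0178L*.
The bracket is 0.59, giving L* = 0.684/0.0178 = 38.4.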